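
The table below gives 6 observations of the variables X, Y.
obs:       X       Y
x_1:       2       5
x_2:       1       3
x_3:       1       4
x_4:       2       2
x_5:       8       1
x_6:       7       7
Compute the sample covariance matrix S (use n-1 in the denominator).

Step 1 — column means:
  mean(X) = (2 + 1 + 1 + 2 + 8 + 7) / 6 = 21/6 = 3.5
  mean(Y) = (5 + 3 + 4 + 2 + 1 + 7) / 6 = 22/6 = 3.6667

Step 2 — sample covariance S[i,j] = (1/(n-1)) · Σ_k (x_{k,i} - mean_i) · (x_{k,j} - mean_j), with n-1 = 5.
  S[X,X] = ((-1.5)·(-1.5) + (-2.5)·(-2.5) + (-2.5)·(-2.5) + (-1.5)·(-1.5) + (4.5)·(4.5) + (3.5)·(3.5)) / 5 = 49.5/5 = 9.9
  S[X,Y] = ((-1.5)·(1.3333) + (-2.5)·(-0.6667) + (-2.5)·(0.3333) + (-1.5)·(-1.6667) + (4.5)·(-2.6667) + (3.5)·(3.3333)) / 5 = 1/5 = 0.2
  S[Y,Y] = ((1.3333)·(1.3333) + (-0.6667)·(-0.6667) + (0.3333)·(0.3333) + (-1.6667)·(-1.6667) + (-2.6667)·(-2.6667) + (3.3333)·(3.3333)) / 5 = 23.3333/5 = 4.6667

S is symmetric (S[j,i] = S[i,j]). Assembling:

S = [[9.9, 0.2],
 [0.2, 4.6667]]


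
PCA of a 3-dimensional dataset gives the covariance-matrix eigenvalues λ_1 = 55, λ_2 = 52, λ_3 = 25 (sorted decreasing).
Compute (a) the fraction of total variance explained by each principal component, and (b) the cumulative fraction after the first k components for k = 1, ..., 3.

Step 1 — total variance = trace(Sigma) = Σ λ_i = 55 + 52 + 25 = 132.

Step 2 — fraction explained by component i = λ_i / Σ λ:
  PC1: 55/132 = 0.4167
  PC2: 52/132 = 0.3939
  PC3: 25/132 = 0.1894

Step 3 — cumulative fraction after k components = (λ_1 + ... + λ_k) / Σ λ:
  k = 1: 55/132 = 0.4167
  k = 2: (55 + 52)/132 = 107/132 = 0.8106
  k = 3: (55 + 52 + 25)/132 = 132/132 = 1

Summary (fraction, with percent):

explained: PC1 0.4167 (41.67%), PC2 0.3939 (39.39%), PC3 0.1894 (18.94%);  cumulative: 0.4167, 0.8106, 1


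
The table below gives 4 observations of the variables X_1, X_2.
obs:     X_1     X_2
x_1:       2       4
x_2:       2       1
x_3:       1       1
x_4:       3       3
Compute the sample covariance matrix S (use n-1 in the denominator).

Step 1 — column means:
  mean(X_1) = (2 + 2 + 1 + 3) / 4 = 8/4 = 2
  mean(X_2) = (4 + 1 + 1 + 3) / 4 = 9/4 = 2.25

Step 2 — sample covariance S[i,j] = (1/(n-1)) · Σ_k (x_{k,i} - mean_i) · (x_{k,j} - mean_j), with n-1 = 3.
  S[X_1,X_1] = ((0)·(0) + (0)·(0) + (-1)·(-1) + (1)·(1)) / 3 = 2/3 = 0.6667
  S[X_1,X_2] = ((0)·(1.75) + (0)·(-1.25) + (-1)·(-1.25) + (1)·(0.75)) / 3 = 2/3 = 0.6667
  S[X_2,X_2] = ((1.75)·(1.75) + (-1.25)·(-1.25) + (-1.25)·(-1.25) + (0.75)·(0.75)) / 3 = 6.75/3 = 2.25

S is symmetric (S[j,i] = S[i,j]). Assembling:

S = [[0.6667, 0.6667],
 [0.6667, 2.25]]


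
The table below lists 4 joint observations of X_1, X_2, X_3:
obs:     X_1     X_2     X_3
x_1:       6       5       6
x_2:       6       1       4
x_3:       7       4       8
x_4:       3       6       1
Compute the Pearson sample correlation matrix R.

Step 1 — column means:
  mean(X_1) = (6 + 6 + 7 + 3) / 4 = 22/4 = 5.5
  mean(X_2) = (5 + 1 + 4 + 6) / 4 = 16/4 = 4
  mean(X_3) = (6 + 4 + 8 + 1) / 4 = 19/4 = 4.75

Step 2 — sample variances and covariances s[i,j] = (1/(n-1)) · Σ_k (x_{k,i} - mean_i) · (x_{k,j} - mean_j), with n-1 = 3:
  s[X_1,X_1] = ((0.5)·(0.5) + (0.5)·(0.5) + (1.5)·(1.5) + (-2.5)·(-2.5)) / 3 = 9/3 = 3
  s[X_1,X_2] = ((0.5)·(1) + (0.5)·(-3) + (1.5)·(0) + (-2.5)·(2)) / 3 = -6/3 = -2
  s[X_1,X_3] = ((0.5)·(1.25) + (0.5)·(-0.75) + (1.5)·(3.25) + (-2.5)·(-3.75)) / 3 = 14.5/3 = 4.8333
  s[X_2,X_2] = ((1)·(1) + (-3)·(-3) + (0)·(0) + (2)·(2)) / 3 = 14/3 = 4.6667
  s[X_2,X_3] = ((1)·(1.25) + (-3)·(-0.75) + (0)·(3.25) + (2)·(-3.75)) / 3 = -4/3 = -1.3333
  s[X_3,X_3] = ((1.25)·(1.25) + (-0.75)·(-0.75) + (3.25)·(3.25) + (-3.75)·(-3.75)) / 3 = 26.75/3 = 8.9167
  Sample standard deviations s_i = √(s[i,i]):
  s(X_1) = √(3) = 1.7321
  s(X_2) = √(4.6667) = 2.1602
  s(X_3) = √(8.9167) = 2.9861

Step 3 — r_{ij} = s_{ij} / (s_i · s_j):
  r[X_1,X_1] = 1 (diagonal).
  r[X_1,X_2] = -2 / (1.7321 · 2.1602) = -2 / 3.7417 = -0.5345
  r[X_1,X_3] = 4.8333 / (1.7321 · 2.9861) = 4.8333 / 5.172 = 0.9345
  r[X_2,X_2] = 1 (diagonal).
  r[X_2,X_3] = -1.3333 / (2.1602 · 2.9861) = -1.3333 / 6.4507 = -0.2067
  r[X_3,X_3] = 1 (diagonal).

R is symmetric with unit diagonal. Assembling:

R = [[1, -0.5345, 0.9345],
 [-0.5345, 1, -0.2067],
 [0.9345, -0.2067, 1]]


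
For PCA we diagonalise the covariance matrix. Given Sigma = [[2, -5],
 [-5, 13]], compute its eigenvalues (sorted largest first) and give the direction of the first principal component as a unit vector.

Step 1 — characteristic polynomial of 2×2 Sigma:
  det(Sigma - λI) = λ² - trace · λ + det = 0.
  trace = 2 + 13 = 15, det = 2·13 - (-5)² = 1.
Step 2 — discriminant:
  Δ = trace² - 4·det = 225 - 4 = 221.
Step 3 — eigenvalues:
  λ = (trace ± √Δ)/2 = (15 ± 14.8661)/2,
  λ_1 = 14.933,  λ_2 = 0.067.

Step 4 — unit eigenvector for λ_1: solve (Sigma - λ_1 I)v = 0. First row:
  (2 - 14.933)·v_x + (-5)·v_y = 0, i.e. (-12.933)·v_x + (-5)·v_y = 0,
  so v ∝ (b, λ_1 - a) = (-5, 12.933); multiply by -1 so the first entry is positive: u = (5, -12.933).
  ||u|| = √((5)² + (-12.933)²) = √(192.2634) ≈ 13.8659,
  v_1 = u/||u|| ≈ (0.3606, -0.9327) (||v_1|| = 1).

λ_1 = 14.933,  λ_2 = 0.067;  v_1 ≈ (0.3606, -0.9327)


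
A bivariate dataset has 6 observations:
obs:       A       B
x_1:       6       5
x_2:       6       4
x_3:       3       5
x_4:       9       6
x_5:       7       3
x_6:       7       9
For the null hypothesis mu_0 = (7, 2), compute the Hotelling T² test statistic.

Step 1 — sample mean vector:
  mean(A) = (6 + 6 + 3 + 9 + 7 + 7) / 6 = 38/6 = 6.3333
  mean(B) = (5 + 4 + 5 + 6 + 3 + 9) / 6 = 32/6 = 5.3333
  x̄ = (6.3333, 5.3333),  deviation x̄ - mu_0 = (6.3333, 5.3333) - (7, 2) = (-0.6667, 3.3333).

Step 2 — sample covariance matrix, S[i,j] = (1/(n-1)) · Σ_k (x_{k,i} - mean_i) · (x_{k,j} - mean_j), divisor n-1 = 5:
  S[A,A] = ((-0.3333)·(-0.3333) + (-0.3333)·(-0.3333) + (-3.3333)·(-3.3333) + (2.6667)·(2.6667) + (0.6667)·(0.6667) + (0.6667)·(0.6667)) / 5 = 19.3333/5 = 3.8667
  S[A,B] = ((-0.3333)·(-0.3333) + (-0.3333)·(-1.3333) + (-3.3333)·(-0.3333) + (2.6667)·(0.6667) + (0.6667)·(-2.3333) + (0.6667)·(3.6667)) / 5 = 4.3333/5 = 0.8667
  S[B,B] = ((-0.3333)·(-0.3333) + (-1.3333)·(-1.3333) + (-0.3333)·(-0.3333) + (0.6667)·(0.6667) + (-2.3333)·(-2.3333) + (3.6667)·(3.6667)) / 5 = 21.3333/5 = 4.2667
  S = [[3.8667, 0.8667],
 [0.8667, 4.2667]].

Step 3 — invert S. det(S) = 3.8667·4.2667 - (0.8667)² = 15.7467.
  S^{-1} = (1/det) · [[d, -b], [-b, a]] = [[0.271, -0.055],
 [-0.055, 0.2456]].

Step 4 — quadratic form (x̄ - mu_0)^T · S^{-1} · (x̄ - mu_0):
  S^{-1} · (x̄ - mu_0) = (-0.3641, 0.8552),
  (x̄ - mu_0)^T · [...] = (-0.6667)·(-0.3641) + (3.3333)·(0.8552) = 3.0934.

Step 5 — scale by n: T² = 6 · 3.0934 = 18.5605.

T² ≈ 18.5605


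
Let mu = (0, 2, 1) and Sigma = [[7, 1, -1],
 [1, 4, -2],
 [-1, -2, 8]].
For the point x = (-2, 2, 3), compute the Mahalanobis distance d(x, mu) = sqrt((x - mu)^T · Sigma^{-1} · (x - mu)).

Step 1 — centre the observation: (x - mu) = (-2, 0, 2).

Step 2 — invert Sigma (cofactor / det for 3×3, or solve directly):
  Sigma^{-1} = [[0.1489, -0.0319, 0.0106],
 [-0.0319, 0.2926, 0.0691],
 [0.0106, 0.0691, 0.1436]].

Step 3 — form the quadratic (x - mu)^T · Sigma^{-1} · (x - mu):
  Sigma^{-1} · (x - mu) = (-0.2766, 0.2021, 0.266).
  (x - mu)^T · [Sigma^{-1} · (x - mu)] = (-2)·(-0.2766) + (0)·(0.2021) + (2)·(0.266) = 1.0851.

Step 4 — take square root: d = √(1.0851) ≈ 1.0417.

d(x, mu) = √(1.0851) ≈ 1.0417


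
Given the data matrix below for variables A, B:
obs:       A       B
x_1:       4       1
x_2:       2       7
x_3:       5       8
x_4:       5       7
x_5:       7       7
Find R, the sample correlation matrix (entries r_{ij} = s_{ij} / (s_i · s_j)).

Step 1 — column means:
  mean(A) = (4 + 2 + 5 + 5 + 7) / 5 = 23/5 = 4.6
  mean(B) = (1 + 7 + 8 + 7 + 7) / 5 = 30/5 = 6

Step 2 — sample variances and covariances s[i,j] = (1/(n-1)) · Σ_k (x_{k,i} - mean_i) · (x_{k,j} - mean_j), with n-1 = 4:
  s[A,A] = ((-0.6)·(-0.6) + (-2.6)·(-2.6) + (0.4)·(0.4) + (0.4)·(0.4) + (2.4)·(2.4)) / 4 = 13.2/4 = 3.3
  s[A,B] = ((-0.6)·(-5) + (-2.6)·(1) + (0.4)·(2) + (0.4)·(1) + (2.4)·(1)) / 4 = 4/4 = 1
  s[B,B] = ((-5)·(-5) + (1)·(1) + (2)·(2) + (1)·(1) + (1)·(1)) / 4 = 32/4 = 8
  Sample standard deviations s_i = √(s[i,i]):
  s(A) = √(3.3) = 1.8166
  s(B) = √(8) = 2.8284

Step 3 — r_{ij} = s_{ij} / (s_i · s_j):
  r[A,A] = 1 (diagonal).
  r[A,B] = 1 / (1.8166 · 2.8284) = 1 / 5.1381 = 0.1946
  r[B,B] = 1 (diagonal).

R is symmetric with unit diagonal. Assembling:

R = [[1, 0.1946],
 [0.1946, 1]]


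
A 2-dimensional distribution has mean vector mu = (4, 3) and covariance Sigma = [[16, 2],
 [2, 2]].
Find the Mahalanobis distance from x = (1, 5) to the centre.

Step 1 — centre the observation: (x - mu) = (-3, 2).

Step 2 — invert Sigma. det(Sigma) = 16·2 - (2)² = 28.
  Sigma^{-1} = (1/det) · [[d, -b], [-b, a]] = [[0.0714, -0.0714],
 [-0.0714, 0.5714]].

Step 3 — form the quadratic (x - mu)^T · Sigma^{-1} · (x - mu):
  Sigma^{-1} · (x - mu) = (-0.3571, 1.3571).
  (x - mu)^T · [Sigma^{-1} · (x - mu)] = (-3)·(-0.3571) + (2)·(1.3571) = 3.7857.

Step 4 — take square root: d = √(3.7857) ≈ 1.9457.

d(x, mu) = √(3.7857) ≈ 1.9457


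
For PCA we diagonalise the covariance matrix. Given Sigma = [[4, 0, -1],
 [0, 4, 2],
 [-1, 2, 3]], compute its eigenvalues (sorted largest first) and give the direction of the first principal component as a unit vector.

Step 1 — characteristic polynomial p(λ) = det(λI - Sigma) = λ³ - tr·λ² + c_1·λ - det, where tr = trace, c_1 = sum of the principal 2×2 minors, det = det(Sigma):
  tr = 4 + 4 + 3 = 11,
  c_1 = (4·4 - (0)²) + (4·3 - (-1)²) + (4·3 - (2)²) = 16 + 11 + 8 = 35,
  det = 4·(4·3 - (2)²) - (0)·((0)·3 - (2)·(-1)) + (-1)·((0)·(2) - 4·(-1)) = 4·(8) - (0)·(2) + (-1)·(4) = 28.
  So p(λ) = λ³ - 11λ² + 35λ - 28.
Step 2 — look for an integer root (rational root theorem: any rational root is an integer divisor of 28). Testing λ = 4:
  p(4) = 64 - 176 + 140 - 28 = 0  ✓
  Dividing out (λ - 4): p(λ) = (λ - 4)(λ² - 7λ + 7).
Step 3 — remaining eigenvalues from the quadratic λ² - 7λ + 7 = 0:
  Δ = 7² - 4·7 = 49 - 28 = 21,  λ = (7 ± √21)/2 = (7 ± 4.5826)/2 ≈ 5.7913 or 1.2087.
  Sorted: λ_1 = 5.7913,  λ_2 = 4,  λ_3 = 1.2087  (check: sum = 11 = tr ✓).

Step 4 — unit eigenvector for λ_1 ≈ 5.7913: v spans the null space of (Sigma - λ_1 I), whose rows are
  r_1 = (-1.7913, 0, -1),  r_2 = (0, -1.7913, 2),  r_3 = (-1, 2, -2.7913).
  v is orthogonal to every row, so take v ∝ r_1 × r_2 = ((0)·(2) - (-1)·(-1.7913), (-1)·(0) - (-1.7913)·(2), (-1.7913)·(-1.7913) - (0)·(0)) ≈ (-1.7913, 3.5826, 3.2087).
  Rescale (multiply by -1 so the first nonzero entry is positive): u = (1.7913, -3.5826, -3.2087).
  ||u|| = √((1.7913)² + (-3.5826)² + (-3.2087)²) = √(26.3394) ≈ 5.1322,  v_1 = u/||u|| ≈ (0.349, -0.6981, -0.6252) (||v_1|| = 1).

λ_1 = 5.7913,  λ_2 = 4,  λ_3 = 1.2087;  v_1 ≈ (0.349, -0.6981, -0.6252)


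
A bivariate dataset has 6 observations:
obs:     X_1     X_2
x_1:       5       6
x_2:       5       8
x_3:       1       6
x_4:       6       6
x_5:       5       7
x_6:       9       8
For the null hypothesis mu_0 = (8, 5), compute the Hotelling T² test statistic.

Step 1 — sample mean vector:
  mean(X_1) = (5 + 5 + 1 + 6 + 5 + 9) / 6 = 31/6 = 5.1667
  mean(X_2) = (6 + 8 + 6 + 6 + 7 + 8) / 6 = 41/6 = 6.8333
  x̄ = (5.1667, 6.8333),  deviation x̄ - mu_0 = (5.1667, 6.8333) - (8, 5) = (-2.8333, 1.8333).

Step 2 — sample covariance matrix, S[i,j] = (1/(n-1)) · Σ_k (x_{k,i} - mean_i) · (x_{k,j} - mean_j), divisor n-1 = 5:
  S[X_1,X_1] = ((-0.1667)·(-0.1667) + (-0.1667)·(-0.1667) + (-4.1667)·(-4.1667) + (0.8333)·(0.8333) + (-0.1667)·(-0.1667) + (3.8333)·(3.8333)) / 5 = 32.8333/5 = 6.5667
  S[X_1,X_2] = ((-0.1667)·(-0.8333) + (-0.1667)·(1.1667) + (-4.1667)·(-0.8333) + (0.8333)·(-0.8333) + (-0.1667)·(0.1667) + (3.8333)·(1.1667)) / 5 = 7.1667/5 = 1.4333
  S[X_2,X_2] = ((-0.8333)·(-0.8333) + (1.1667)·(1.1667) + (-0.8333)·(-0.8333) + (-0.8333)·(-0.8333) + (0.1667)·(0.1667) + (1.1667)·(1.1667)) / 5 = 4.8333/5 = 0.9667
  S = [[6.5667, 1.4333],
 [1.4333, 0.9667]].

Step 3 — invert S. det(S) = 6.5667·0.9667 - (1.4333)² = 4.2933.
  S^{-1} = (1/det) · [[d, -b], [-b, a]] = [[0.2252, -0.3339],
 [-0.3339, 1.5295]].

Step 4 — quadratic form (x̄ - mu_0)^T · S^{-1} · (x̄ - mu_0):
  S^{-1} · (x̄ - mu_0) = (-1.25, 3.75),
  (x̄ - mu_0)^T · [...] = (-2.8333)·(-1.25) + (1.8333)·(3.75) = 10.4167.

Step 5 — scale by n: T² = 6 · 10.4167 = 62.5.

T² ≈ 62.5


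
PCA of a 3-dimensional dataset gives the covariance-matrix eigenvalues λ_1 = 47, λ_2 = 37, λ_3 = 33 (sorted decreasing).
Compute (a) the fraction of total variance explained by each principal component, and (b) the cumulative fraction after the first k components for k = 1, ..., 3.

Step 1 — total variance = trace(Sigma) = Σ λ_i = 47 + 37 + 33 = 117.

Step 2 — fraction explained by component i = λ_i / Σ λ:
  PC1: 47/117 = 0.4017
  PC2: 37/117 = 0.3162
  PC3: 33/117 = 0.2821

Step 3 — cumulative fraction after k components = (λ_1 + ... + λ_k) / Σ λ:
  k = 1: 47/117 = 0.4017
  k = 2: (47 + 37)/117 = 84/117 = 0.7179
  k = 3: (47 + 37 + 33)/117 = 117/117 = 1

Summary (fraction, with percent):

explained: PC1 0.4017 (40.17%), PC2 0.3162 (31.62%), PC3 0.2821 (28.21%);  cumulative: 0.4017, 0.7179, 1


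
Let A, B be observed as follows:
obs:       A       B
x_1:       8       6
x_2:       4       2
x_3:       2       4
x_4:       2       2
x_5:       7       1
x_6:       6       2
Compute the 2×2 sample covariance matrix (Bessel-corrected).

Step 1 — column means:
  mean(A) = (8 + 4 + 2 + 2 + 7 + 6) / 6 = 29/6 = 4.8333
  mean(B) = (6 + 2 + 4 + 2 + 1 + 2) / 6 = 17/6 = 2.8333

Step 2 — sample covariance S[i,j] = (1/(n-1)) · Σ_k (x_{k,i} - mean_i) · (x_{k,j} - mean_j), with n-1 = 5.
  S[A,A] = ((3.1667)·(3.1667) + (-0.8333)·(-0.8333) + (-2.8333)·(-2.8333) + (-2.8333)·(-2.8333) + (2.1667)·(2.1667) + (1.1667)·(1.1667)) / 5 = 32.8333/5 = 6.5667
  S[A,B] = ((3.1667)·(3.1667) + (-0.8333)·(-0.8333) + (-2.8333)·(1.1667) + (-2.8333)·(-0.8333) + (2.1667)·(-1.8333) + (1.1667)·(-0.8333)) / 5 = 4.8333/5 = 0.9667
  S[B,B] = ((3.1667)·(3.1667) + (-0.8333)·(-0.8333) + (1.1667)·(1.1667) + (-0.8333)·(-0.8333) + (-1.8333)·(-1.8333) + (-0.8333)·(-0.8333)) / 5 = 16.8333/5 = 3.3667

S is symmetric (S[j,i] = S[i,j]). Assembling:

S = [[6.5667, 0.9667],
 [0.9667, 3.3667]]


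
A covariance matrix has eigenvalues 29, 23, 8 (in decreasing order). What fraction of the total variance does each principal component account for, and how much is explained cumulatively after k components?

Step 1 — total variance = trace(Sigma) = Σ λ_i = 29 + 23 + 8 = 60.

Step 2 — fraction explained by component i = λ_i / Σ λ:
  PC1: 29/60 = 0.4833
  PC2: 23/60 = 0.3833
  PC3: 8/60 = 0.1333

Step 3 — cumulative fraction after k components = (λ_1 + ... + λ_k) / Σ λ:
  k = 1: 29/60 = 0.4833
  k = 2: (29 + 23)/60 = 52/60 = 0.8667
  k = 3: (29 + 23 + 8)/60 = 60/60 = 1

Summary (fraction, with percent):

explained: PC1 0.4833 (48.33%), PC2 0.3833 (38.33%), PC3 0.1333 (13.33%);  cumulative: 0.4833, 0.8667, 1


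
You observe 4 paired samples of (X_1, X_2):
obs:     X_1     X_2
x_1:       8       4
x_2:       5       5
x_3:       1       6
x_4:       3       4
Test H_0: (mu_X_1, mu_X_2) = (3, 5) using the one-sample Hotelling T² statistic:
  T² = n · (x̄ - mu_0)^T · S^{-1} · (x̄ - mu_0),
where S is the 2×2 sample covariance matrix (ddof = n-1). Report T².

Step 1 — sample mean vector:
  mean(X_1) = (8 + 5 + 1 + 3) / 4 = 17/4 = 4.25
  mean(X_2) = (4 + 5 + 6 + 4) / 4 = 19/4 = 4.75
  x̄ = (4.25, 4.75),  deviation x̄ - mu_0 = (4.25, 4.75) - (3, 5) = (1.25, -0.25).

Step 2 — sample covariance matrix, S[i,j] = (1/(n-1)) · Σ_k (x_{k,i} - mean_i) · (x_{k,j} - mean_j), divisor n-1 = 3:
  S[X_1,X_1] = ((3.75)·(3.75) + (0.75)·(0.75) + (-3.25)·(-3.25) + (-1.25)·(-1.25)) / 3 = 26.75/3 = 8.9167
  S[X_1,X_2] = ((3.75)·(-0.75) + (0.75)·(0.25) + (-3.25)·(1.25) + (-1.25)·(-0.75)) / 3 = -5.75/3 = -1.9167
  S[X_2,X_2] = ((-0.75)·(-0.75) + (0.25)·(0.25) + (1.25)·(1.25) + (-0.75)·(-0.75)) / 3 = 2.75/3 = 0.9167
  S = [[8.9167, -1.9167],
 [-1.9167, 0.9167]].

Step 3 — invert S. det(S) = 8.9167·0.9167 - (-1.9167)² = 4.5.
  S^{-1} = (1/det) · [[d, -b], [-b, a]] = [[0.2037, 0.4259],
 [0.4259, 1.9815]].

Step 4 — quadratic form (x̄ - mu_0)^T · S^{-1} · (x̄ - mu_0):
  S^{-1} · (x̄ - mu_0) = (0.1481, 0.037),
  (x̄ - mu_0)^T · [...] = (1.25)·(0.1481) + (-0.25)·(0.037) = 0.1759.

Step 5 — scale by n: T² = 4 · 0.1759 = 0.7037.

T² ≈ 0.7037


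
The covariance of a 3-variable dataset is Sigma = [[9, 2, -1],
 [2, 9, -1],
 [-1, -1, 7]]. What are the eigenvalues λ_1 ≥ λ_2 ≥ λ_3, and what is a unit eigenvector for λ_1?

Step 1 — characteristic polynomial p(λ) = det(λI - Sigma) = λ³ - tr·λ² + c_1·λ - det, where tr = trace, c_1 = sum of the principal 2×2 minors, det = det(Sigma):
  tr = 9 + 9 + 7 = 25,
  c_1 = (9·9 - (2)²) + (9·7 - (-1)²) + (9·7 - (-1)²) = 77 + 62 + 62 = 201,
  det = 9·(9·7 - (-1)²) - (2)·((2)·7 - (-1)·(-1)) + (-1)·((2)·(-1) - 9·(-1)) = 9·(62) - (2)·(13) + (-1)·(7) = 525.
  So p(λ) = λ³ - 25λ² + 201λ - 525.
Step 2 — look for an integer root (rational root theorem: any rational root is an integer divisor of 525). Testing λ = 7:
  p(7) = 343 - 1225 + 1407 - 525 = 0  ✓
  Dividing out (λ - 7): p(λ) = (λ - 7)(λ² - 18λ + 75).
Step 3 — remaining eigenvalues from the quadratic λ² - 18λ + 75 = 0:
  Δ = 18² - 4·75 = 324 - 300 = 24,  λ = (18 ± √24)/2 = (18 ± 4.899)/2 ≈ 11.4495 or 6.5505.
  Sorted: λ_1 = 11.4495,  λ_2 = 7,  λ_3 = 6.5505  (check: sum = 25 = tr ✓).

Step 4 — unit eigenvector for λ_1 ≈ 11.4495: v spans the null space of (Sigma - λ_1 I), whose rows are
  r_1 = (-2.4495, 2, -1),  r_2 = (2, -2.4495, -1),  r_3 = (-1, -1, -4.4495).
  v is orthogonal to every row, so take v ∝ r_1 × r_2 = ((2)·(-1) - (-1)·(-2.4495), (-1)·(2) - (-2.4495)·(-1), (-2.4495)·(-2.4495) - (2)·(2)) ≈ (-4.4495, -4.4495, 2).
  Rescale (multiply by -1 so the first nonzero entry is positive): u = (4.4495, 4.4495, -2).
  ||u|| = √((4.4495)² + (4.4495)² + (-2)²) = √(43.5959) ≈ 6.6027,  v_1 = u/||u|| ≈ (0.6739, 0.6739, -0.3029) (||v_1|| = 1).

λ_1 = 11.4495,  λ_2 = 7,  λ_3 = 6.5505;  v_1 ≈ (0.6739, 0.6739, -0.3029)


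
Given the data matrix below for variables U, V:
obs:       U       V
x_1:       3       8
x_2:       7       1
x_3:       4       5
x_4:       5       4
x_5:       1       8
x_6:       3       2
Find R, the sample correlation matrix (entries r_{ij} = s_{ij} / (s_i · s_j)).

Step 1 — column means:
  mean(U) = (3 + 7 + 4 + 5 + 1 + 3) / 6 = 23/6 = 3.8333
  mean(V) = (8 + 1 + 5 + 4 + 8 + 2) / 6 = 28/6 = 4.6667

Step 2 — sample variances and covariances s[i,j] = (1/(n-1)) · Σ_k (x_{k,i} - mean_i) · (x_{k,j} - mean_j), with n-1 = 5:
  s[U,U] = ((-0.8333)·(-0.8333) + (3.1667)·(3.1667) + (0.1667)·(0.1667) + (1.1667)·(1.1667) + (-2.8333)·(-2.8333) + (-0.8333)·(-0.8333)) / 5 = 20.8333/5 = 4.1667
  s[U,V] = ((-0.8333)·(3.3333) + (3.1667)·(-3.6667) + (0.1667)·(0.3333) + (1.1667)·(-0.6667) + (-2.8333)·(3.3333) + (-0.8333)·(-2.6667)) / 5 = -22.3333/5 = -4.4667
  s[V,V] = ((3.3333)·(3.3333) + (-3.6667)·(-3.6667) + (0.3333)·(0.3333) + (-0.6667)·(-0.6667) + (3.3333)·(3.3333) + (-2.6667)·(-2.6667)) / 5 = 43.3333/5 = 8.6667
  Sample standard deviations s_i = √(s[i,i]):
  s(U) = √(4.1667) = 2.0412
  s(V) = √(8.6667) = 2.9439

Step 3 — r_{ij} = s_{ij} / (s_i · s_j):
  r[U,U] = 1 (diagonal).
  r[U,V] = -4.4667 / (2.0412 · 2.9439) = -4.4667 / 6.0093 = -0.7433
  r[V,V] = 1 (diagonal).

R is symmetric with unit diagonal. Assembling:

R = [[1, -0.7433],
 [-0.7433, 1]]


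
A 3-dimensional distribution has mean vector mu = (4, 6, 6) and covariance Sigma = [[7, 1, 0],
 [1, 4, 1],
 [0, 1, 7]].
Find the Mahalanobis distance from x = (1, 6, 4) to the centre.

Step 1 — centre the observation: (x - mu) = (-3, 0, -2).

Step 2 — invert Sigma (cofactor / det for 3×3, or solve directly):
  Sigma^{-1} = [[0.1484, -0.0385, 0.0055],
 [-0.0385, 0.2692, -0.0385],
 [0.0055, -0.0385, 0.1484]].

Step 3 — form the quadratic (x - mu)^T · Sigma^{-1} · (x - mu):
  Sigma^{-1} · (x - mu) = (-0.456, 0.1923, -0.3132).
  (x - mu)^T · [Sigma^{-1} · (x - mu)] = (-3)·(-0.456) + (0)·(0.1923) + (-2)·(-0.3132) = 1.9945.

Step 4 — take square root: d = √(1.9945) ≈ 1.4123.

d(x, mu) = √(1.9945) ≈ 1.4123


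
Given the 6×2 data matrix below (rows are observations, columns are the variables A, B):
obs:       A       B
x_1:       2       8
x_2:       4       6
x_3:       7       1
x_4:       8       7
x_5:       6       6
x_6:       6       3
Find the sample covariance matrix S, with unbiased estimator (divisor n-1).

Step 1 — column means:
  mean(A) = (2 + 4 + 7 + 8 + 6 + 6) / 6 = 33/6 = 5.5
  mean(B) = (8 + 6 + 1 + 7 + 6 + 3) / 6 = 31/6 = 5.1667

Step 2 — sample covariance S[i,j] = (1/(n-1)) · Σ_k (x_{k,i} - mean_i) · (x_{k,j} - mean_j), with n-1 = 5.
  S[A,A] = ((-3.5)·(-3.5) + (-1.5)·(-1.5) + (1.5)·(1.5) + (2.5)·(2.5) + (0.5)·(0.5) + (0.5)·(0.5)) / 5 = 23.5/5 = 4.7
  S[A,B] = ((-3.5)·(2.8333) + (-1.5)·(0.8333) + (1.5)·(-4.1667) + (2.5)·(1.8333) + (0.5)·(0.8333) + (0.5)·(-2.1667)) / 5 = -13.5/5 = -2.7
  S[B,B] = ((2.8333)·(2.8333) + (0.8333)·(0.8333) + (-4.1667)·(-4.1667) + (1.8333)·(1.8333) + (0.8333)·(0.8333) + (-2.1667)·(-2.1667)) / 5 = 34.8333/5 = 6.9667

S is symmetric (S[j,i] = S[i,j]). Assembling:

S = [[4.7, -2.7],
 [-2.7, 6.9667]]


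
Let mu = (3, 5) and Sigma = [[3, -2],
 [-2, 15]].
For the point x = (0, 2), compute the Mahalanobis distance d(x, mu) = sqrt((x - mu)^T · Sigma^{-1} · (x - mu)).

Step 1 — centre the observation: (x - mu) = (-3, -3).

Step 2 — invert Sigma. det(Sigma) = 3·15 - (-2)² = 41.
  Sigma^{-1} = (1/det) · [[d, -b], [-b, a]] = [[0.3659, 0.0488],
 [0.0488, 0.0732]].

Step 3 — form the quadratic (x - mu)^T · Sigma^{-1} · (x - mu):
  Sigma^{-1} · (x - mu) = (-1.2439, -0.3659).
  (x - mu)^T · [Sigma^{-1} · (x - mu)] = (-3)·(-1.2439) + (-3)·(-0.3659) = 4.8293.

Step 4 — take square root: d = √(4.8293) ≈ 2.1976.

d(x, mu) = √(4.8293) ≈ 2.1976


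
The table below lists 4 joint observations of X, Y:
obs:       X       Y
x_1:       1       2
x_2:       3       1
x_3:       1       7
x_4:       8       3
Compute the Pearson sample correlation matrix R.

Step 1 — column means:
  mean(X) = (1 + 3 + 1 + 8) / 4 = 13/4 = 3.25
  mean(Y) = (2 + 1 + 7 + 3) / 4 = 13/4 = 3.25

Step 2 — sample variances and covariances s[i,j] = (1/(n-1)) · Σ_k (x_{k,i} - mean_i) · (x_{k,j} - mean_j), with n-1 = 3:
  s[X,X] = ((-2.25)·(-2.25) + (-0.25)·(-0.25) + (-2.25)·(-2.25) + (4.75)·(4.75)) / 3 = 32.75/3 = 10.9167
  s[X,Y] = ((-2.25)·(-1.25) + (-0.25)·(-2.25) + (-2.25)·(3.75) + (4.75)·(-0.25)) / 3 = -6.25/3 = -2.0833
  s[Y,Y] = ((-1.25)·(-1.25) + (-2.25)·(-2.25) + (3.75)·(3.75) + (-0.25)·(-0.25)) / 3 = 20.75/3 = 6.9167
  Sample standard deviations s_i = √(s[i,i]):
  s(X) = √(10.9167) = 3.304
  s(Y) = √(6.9167) = 2.63

Step 3 — r_{ij} = s_{ij} / (s_i · s_j):
  r[X,X] = 1 (diagonal).
  r[X,Y] = -2.0833 / (3.304 · 2.63) = -2.0833 / 8.6895 = -0.2398
  r[Y,Y] = 1 (diagonal).

R is symmetric with unit diagonal. Assembling:

R = [[1, -0.2398],
 [-0.2398, 1]]


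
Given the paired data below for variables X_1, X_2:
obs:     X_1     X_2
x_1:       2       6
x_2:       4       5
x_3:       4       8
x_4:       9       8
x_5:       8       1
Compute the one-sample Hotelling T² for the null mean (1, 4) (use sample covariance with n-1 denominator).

Step 1 — sample mean vector:
  mean(X_1) = (2 + 4 + 4 + 9 + 8) / 5 = 27/5 = 5.4
  mean(X_2) = (6 + 5 + 8 + 8 + 1) / 5 = 28/5 = 5.6
  x̄ = (5.4, 5.6),  deviation x̄ - mu_0 = (5.4, 5.6) - (1, 4) = (4.4, 1.6).

Step 2 — sample covariance matrix, S[i,j] = (1/(n-1)) · Σ_k (x_{k,i} - mean_i) · (x_{k,j} - mean_j), divisor n-1 = 4:
  S[X_1,X_1] = ((-3.4)·(-3.4) + (-1.4)·(-1.4) + (-1.4)·(-1.4) + (3.6)·(3.6) + (2.6)·(2.6)) / 4 = 35.2/4 = 8.8
  S[X_1,X_2] = ((-3.4)·(0.4) + (-1.4)·(-0.6) + (-1.4)·(2.4) + (3.6)·(2.4) + (2.6)·(-4.6)) / 4 = -7.2/4 = -1.8
  S[X_2,X_2] = ((0.4)·(0.4) + (-0.6)·(-0.6) + (2.4)·(2.4) + (2.4)·(2.4) + (-4.6)·(-4.6)) / 4 = 33.2/4 = 8.3
  S = [[8.8, -1.8],
 [-1.8, 8.3]].

Step 3 — invert S. det(S) = 8.8·8.3 - (-1.8)² = 69.8.
  S^{-1} = (1/det) · [[d, -b], [-b, a]] = [[0.1189, 0.0258],
 [0.0258, 0.1261]].

Step 4 — quadratic form (x̄ - mu_0)^T · S^{-1} · (x̄ - mu_0):
  S^{-1} · (x̄ - mu_0) = (0.5645, 0.3152),
  (x̄ - mu_0)^T · [...] = (4.4)·(0.5645) + (1.6)·(0.3152) = 2.988.

Step 5 — scale by n: T² = 5 · 2.988 = 14.9398.

T² ≈ 14.9398


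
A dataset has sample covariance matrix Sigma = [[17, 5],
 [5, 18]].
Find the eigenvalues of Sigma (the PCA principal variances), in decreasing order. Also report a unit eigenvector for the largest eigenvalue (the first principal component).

Step 1 — characteristic polynomial of 2×2 Sigma:
  det(Sigma - λI) = λ² - trace · λ + det = 0.
  trace = 17 + 18 = 35, det = 17·18 - (5)² = 281.
Step 2 — discriminant:
  Δ = trace² - 4·det = 1225 - 1124 = 101.
Step 3 — eigenvalues:
  λ = (trace ± √Δ)/2 = (35 ± 10.0499)/2,
  λ_1 = 22.5249,  λ_2 = 12.4751.

Step 4 — unit eigenvector for λ_1: solve (Sigma - λ_1 I)v = 0. First row:
  (17 - 22.5249)·v_x + (5)·v_y = 0, i.e. (-5.5249)·v_x + (5)·v_y = 0,
  so v ∝ (b, λ_1 - a) = (5, 5.5249) = u.
  ||u|| = √((5)² + (5.5249)²) = √(55.5249) ≈ 7.4515,
  v_1 = u/||u|| ≈ (0.671, 0.7415) (||v_1|| = 1).

λ_1 = 22.5249,  λ_2 = 12.4751;  v_1 ≈ (0.671, 0.7415)


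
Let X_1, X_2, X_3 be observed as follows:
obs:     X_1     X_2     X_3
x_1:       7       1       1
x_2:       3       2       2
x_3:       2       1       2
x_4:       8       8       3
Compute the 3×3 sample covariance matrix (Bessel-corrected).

Step 1 — column means:
  mean(X_1) = (7 + 3 + 2 + 8) / 4 = 20/4 = 5
  mean(X_2) = (1 + 2 + 1 + 8) / 4 = 12/4 = 3
  mean(X_3) = (1 + 2 + 2 + 3) / 4 = 8/4 = 2

Step 2 — sample covariance S[i,j] = (1/(n-1)) · Σ_k (x_{k,i} - mean_i) · (x_{k,j} - mean_j), with n-1 = 3.
  S[X_1,X_1] = ((2)·(2) + (-2)·(-2) + (-3)·(-3) + (3)·(3)) / 3 = 26/3 = 8.6667
  S[X_1,X_2] = ((2)·(-2) + (-2)·(-1) + (-3)·(-2) + (3)·(5)) / 3 = 19/3 = 6.3333
  S[X_1,X_3] = ((2)·(-1) + (-2)·(0) + (-3)·(0) + (3)·(1)) / 3 = 1/3 = 0.3333
  S[X_2,X_2] = ((-2)·(-2) + (-1)·(-1) + (-2)·(-2) + (5)·(5)) / 3 = 34/3 = 11.3333
  S[X_2,X_3] = ((-2)·(-1) + (-1)·(0) + (-2)·(0) + (5)·(1)) / 3 = 7/3 = 2.3333
  S[X_3,X_3] = ((-1)·(-1) + (0)·(0) + (0)·(0) + (1)·(1)) / 3 = 2/3 = 0.6667

S is symmetric (S[j,i] = S[i,j]). Assembling:

S = [[8.6667, 6.3333, 0.3333],
 [6.3333, 11.3333, 2.3333],
 [0.3333, 2.3333, 0.6667]]


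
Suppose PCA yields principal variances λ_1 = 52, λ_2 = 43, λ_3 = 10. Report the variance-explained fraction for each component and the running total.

Step 1 — total variance = trace(Sigma) = Σ λ_i = 52 + 43 + 10 = 105.

Step 2 — fraction explained by component i = λ_i / Σ λ:
  PC1: 52/105 = 0.4952
  PC2: 43/105 = 0.4095
  PC3: 10/105 = 0.0952

Step 3 — cumulative fraction after k components = (λ_1 + ... + λ_k) / Σ λ:
  k = 1: 52/105 = 0.4952
  k = 2: (52 + 43)/105 = 95/105 = 0.9048
  k = 3: (52 + 43 + 10)/105 = 105/105 = 1

Summary (fraction, with percent):

explained: PC1 0.4952 (49.52%), PC2 0.4095 (40.95%), PC3 0.0952 (9.52%);  cumulative: 0.4952, 0.9048, 1


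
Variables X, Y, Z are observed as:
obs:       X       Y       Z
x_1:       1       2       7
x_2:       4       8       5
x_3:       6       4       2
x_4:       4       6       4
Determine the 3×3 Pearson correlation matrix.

Step 1 — column means:
  mean(X) = (1 + 4 + 6 + 4) / 4 = 15/4 = 3.75
  mean(Y) = (2 + 8 + 4 + 6) / 4 = 20/4 = 5
  mean(Z) = (7 + 5 + 2 + 4) / 4 = 18/4 = 4.5

Step 2 — sample variances and covariances s[i,j] = (1/(n-1)) · Σ_k (x_{k,i} - mean_i) · (x_{k,j} - mean_j), with n-1 = 3:
  s[X,X] = ((-2.75)·(-2.75) + (0.25)·(0.25) + (2.25)·(2.25) + (0.25)·(0.25)) / 3 = 12.75/3 = 4.25
  s[X,Y] = ((-2.75)·(-3) + (0.25)·(3) + (2.25)·(-1) + (0.25)·(1)) / 3 = 7/3 = 2.3333
  s[X,Z] = ((-2.75)·(2.5) + (0.25)·(0.5) + (2.25)·(-2.5) + (0.25)·(-0.5)) / 3 = -12.5/3 = -4.1667
  s[Y,Y] = ((-3)·(-3) + (3)·(3) + (-1)·(-1) + (1)·(1)) / 3 = 20/3 = 6.6667
  s[Y,Z] = ((-3)·(2.5) + (3)·(0.5) + (-1)·(-2.5) + (1)·(-0.5)) / 3 = -4/3 = -1.3333
  s[Z,Z] = ((2.5)·(2.5) + (0.5)·(0.5) + (-2.5)·(-2.5) + (-0.5)·(-0.5)) / 3 = 13/3 = 4.3333
  Sample standard deviations s_i = √(s[i,i]):
  s(X) = √(4.25) = 2.0616
  s(Y) = √(6.6667) = 2.582
  s(Z) = √(4.3333) = 2.0817

Step 3 — r_{ij} = s_{ij} / (s_i · s_j):
  r[X,X] = 1 (diagonal).
  r[X,Y] = 2.3333 / (2.0616 · 2.582) = 2.3333 / 5.3229 = 0.4384
  r[X,Z] = -4.1667 / (2.0616 · 2.0817) = -4.1667 / 4.2915 = -0.9709
  r[Y,Y] = 1 (diagonal).
  r[Y,Z] = -1.3333 / (2.582 · 2.0817) = -1.3333 / 5.3748 = -0.2481
  r[Z,Z] = 1 (diagonal).

R is symmetric with unit diagonal. Assembling:

R = [[1, 0.4384, -0.9709],
 [0.4384, 1, -0.2481],
 [-0.9709, -0.2481, 1]]


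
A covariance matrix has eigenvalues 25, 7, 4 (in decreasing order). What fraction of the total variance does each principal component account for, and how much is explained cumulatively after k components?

Step 1 — total variance = trace(Sigma) = Σ λ_i = 25 + 7 + 4 = 36.

Step 2 — fraction explained by component i = λ_i / Σ λ:
  PC1: 25/36 = 0.6944
  PC2: 7/36 = 0.1944
  PC3: 4/36 = 0.1111

Step 3 — cumulative fraction after k components = (λ_1 + ... + λ_k) / Σ λ:
  k = 1: 25/36 = 0.6944
  k = 2: (25 + 7)/36 = 32/36 = 0.8889
  k = 3: (25 + 7 + 4)/36 = 36/36 = 1

Summary (fraction, with percent):

explained: PC1 0.6944 (69.44%), PC2 0.1944 (19.44%), PC3 0.1111 (11.11%);  cumulative: 0.6944, 0.8889, 1


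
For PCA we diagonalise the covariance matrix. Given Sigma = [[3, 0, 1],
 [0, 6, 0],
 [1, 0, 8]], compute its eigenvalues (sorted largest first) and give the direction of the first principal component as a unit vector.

Step 1 — characteristic polynomial p(λ) = det(λI - Sigma) = λ³ - tr·λ² + c_1·λ - det, where tr = trace, c_1 = sum of the principal 2×2 minors, det = det(Sigma):
  tr = 3 + 6 + 8 = 17,
  c_1 = (3·6 - (0)²) + (3·8 - (1)²) + (6·8 - (0)²) = 18 + 23 + 48 = 89,
  det = 3·(6·8 - (0)²) - (0)·((0)·8 - (0)·(1)) + (1)·((0)·(0) - 6·(1)) = 3·(48) - (0)·(0) + (1)·(-6) = 138.
  So p(λ) = λ³ - 17λ² + 89λ - 138.
Step 2 — look for an integer root (rational root theorem: any rational root is an integer divisor of 138). Testing λ = 6:
  p(6) = 216 - 612 + 534 - 138 = 0  ✓
  Dividing out (λ - 6): p(λ) = (λ - 6)(λ² - 11λ + 23).
Step 3 — remaining eigenvalues from the quadratic λ² - 11λ + 23 = 0:
  Δ = 11² - 4·23 = 121 - 92 = 29,  λ = (11 ± √29)/2 = (11 ± 5.3852)/2 ≈ 8.1926 or 2.8074.
  Sorted: λ_1 = 8.1926,  λ_2 = 6,  λ_3 = 2.8074  (check: sum = 17 = tr ✓).

Step 4 — unit eigenvector for λ_1 ≈ 8.1926: v spans the null space of (Sigma - λ_1 I), whose rows are
  r_1 = (-5.1926, 0, 1),  r_2 = (0, -2.1926, 0),  r_3 = (1, 0, -0.1926).
  v is orthogonal to every row, so take v ∝ r_1 × r_2 = ((0)·(0) - (1)·(-2.1926), (1)·(0) - (-5.1926)·(0), (-5.1926)·(-2.1926) - (0)·(0)) ≈ (2.1926, 0, 11.3852).
  Let u = (2.1926, 0, 11.3852).
  ||u|| = √((2.1926)² + (0)² + (11.3852)²) = √(134.4294) ≈ 11.5944,  v_1 = u/||u|| ≈ (0.1891, 0, 0.982) (||v_1|| = 1).

λ_1 = 8.1926,  λ_2 = 6,  λ_3 = 2.8074;  v_1 ≈ (0.1891, 0, 0.982)


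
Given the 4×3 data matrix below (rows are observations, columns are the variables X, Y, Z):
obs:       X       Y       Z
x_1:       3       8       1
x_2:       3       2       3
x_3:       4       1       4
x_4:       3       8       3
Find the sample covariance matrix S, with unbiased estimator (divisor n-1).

Step 1 — column means:
  mean(X) = (3 + 3 + 4 + 3) / 4 = 13/4 = 3.25
  mean(Y) = (8 + 2 + 1 + 8) / 4 = 19/4 = 4.75
  mean(Z) = (1 + 3 + 4 + 3) / 4 = 11/4 = 2.75

Step 2 — sample covariance S[i,j] = (1/(n-1)) · Σ_k (x_{k,i} - mean_i) · (x_{k,j} - mean_j), with n-1 = 3.
  S[X,X] = ((-0.25)·(-0.25) + (-0.25)·(-0.25) + (0.75)·(0.75) + (-0.25)·(-0.25)) / 3 = 0.75/3 = 0.25
  S[X,Y] = ((-0.25)·(3.25) + (-0.25)·(-2.75) + (0.75)·(-3.75) + (-0.25)·(3.25)) / 3 = -3.75/3 = -1.25
  S[X,Z] = ((-0.25)·(-1.75) + (-0.25)·(0.25) + (0.75)·(1.25) + (-0.25)·(0.25)) / 3 = 1.25/3 = 0.4167
  S[Y,Y] = ((3.25)·(3.25) + (-2.75)·(-2.75) + (-3.75)·(-3.75) + (3.25)·(3.25)) / 3 = 42.75/3 = 14.25
  S[Y,Z] = ((3.25)·(-1.75) + (-2.75)·(0.25) + (-3.75)·(1.25) + (3.25)·(0.25)) / 3 = -10.25/3 = -3.4167
  S[Z,Z] = ((-1.75)·(-1.75) + (0.25)·(0.25) + (1.25)·(1.25) + (0.25)·(0.25)) / 3 = 4.75/3 = 1.5833

S is symmetric (S[j,i] = S[i,j]). Assembling:

S = [[0.25, -1.25, 0.4167],
 [-1.25, 14.25, -3.4167],
 [0.4167, -3.4167, 1.5833]]


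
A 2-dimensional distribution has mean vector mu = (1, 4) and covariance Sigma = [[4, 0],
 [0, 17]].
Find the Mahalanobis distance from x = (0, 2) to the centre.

Step 1 — centre the observation: (x - mu) = (-1, -2).

Step 2 — invert Sigma. det(Sigma) = 4·17 - (0)² = 68.
  Sigma^{-1} = (1/det) · [[d, -b], [-b, a]] = [[0.25, 0],
 [0, 0.0588]].

Step 3 — form the quadratic (x - mu)^T · Sigma^{-1} · (x - mu):
  Sigma^{-1} · (x - mu) = (-0.25, -0.1176).
  (x - mu)^T · [Sigma^{-1} · (x - mu)] = (-1)·(-0.25) + (-2)·(-0.1176) = 0.4853.

Step 4 — take square root: d = √(0.4853) ≈ 0.6966.

d(x, mu) = √(0.4853) ≈ 0.6966


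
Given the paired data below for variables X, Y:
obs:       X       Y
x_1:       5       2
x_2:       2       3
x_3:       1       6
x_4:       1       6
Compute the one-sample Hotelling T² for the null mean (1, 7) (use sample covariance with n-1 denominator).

Step 1 — sample mean vector:
  mean(X) = (5 + 2 + 1 + 1) / 4 = 9/4 = 2.25
  mean(Y) = (2 + 3 + 6 + 6) / 4 = 17/4 = 4.25
  x̄ = (2.25, 4.25),  deviation x̄ - mu_0 = (2.25, 4.25) - (1, 7) = (1.25, -2.75).

Step 2 — sample covariance matrix, S[i,j] = (1/(n-1)) · Σ_k (x_{k,i} - mean_i) · (x_{k,j} - mean_j), divisor n-1 = 3:
  S[X,X] = ((2.75)·(2.75) + (-0.25)·(-0.25) + (-1.25)·(-1.25) + (-1.25)·(-1.25)) / 3 = 10.75/3 = 3.5833
  S[X,Y] = ((2.75)·(-2.25) + (-0.25)·(-1.25) + (-1.25)·(1.75) + (-1.25)·(1.75)) / 3 = -10.25/3 = -3.4167
  S[Y,Y] = ((-2.25)·(-2.25) + (-1.25)·(-1.25) + (1.75)·(1.75) + (1.75)·(1.75)) / 3 = 12.75/3 = 4.25
  S = [[3.5833, -3.4167],
 [-3.4167, 4.25]].

Step 3 — invert S. det(S) = 3.5833·4.25 - (-3.4167)² = 3.5556.
  S^{-1} = (1/det) · [[d, -b], [-b, a]] = [[1.1953, 0.9609],
 [0.9609, 1.0078]].

Step 4 — quadratic form (x̄ - mu_0)^T · S^{-1} · (x̄ - mu_0):
  S^{-1} · (x̄ - mu_0) = (-1.1484, -1.5703),
  (x̄ - mu_0)^T · [...] = (1.25)·(-1.1484) + (-2.75)·(-1.5703) = 2.8828.

Step 5 — scale by n: T² = 4 · 2.8828 = 11.5313.

T² ≈ 11.5313


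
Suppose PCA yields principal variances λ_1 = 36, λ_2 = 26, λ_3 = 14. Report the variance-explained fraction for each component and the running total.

Step 1 — total variance = trace(Sigma) = Σ λ_i = 36 + 26 + 14 = 76.

Step 2 — fraction explained by component i = λ_i / Σ λ:
  PC1: 36/76 = 0.4737
  PC2: 26/76 = 0.3421
  PC3: 14/76 = 0.1842

Step 3 — cumulative fraction after k components = (λ_1 + ... + λ_k) / Σ λ:
  k = 1: 36/76 = 0.4737
  k = 2: (36 + 26)/76 = 62/76 = 0.8158
  k = 3: (36 + 26 + 14)/76 = 76/76 = 1

Summary (fraction, with percent):

explained: PC1 0.4737 (47.37%), PC2 0.3421 (34.21%), PC3 0.1842 (18.42%);  cumulative: 0.4737, 0.8158, 1


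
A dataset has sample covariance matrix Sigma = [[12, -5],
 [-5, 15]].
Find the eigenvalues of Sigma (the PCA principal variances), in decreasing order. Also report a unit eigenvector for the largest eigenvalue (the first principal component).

Step 1 — characteristic polynomial of 2×2 Sigma:
  det(Sigma - λI) = λ² - trace · λ + det = 0.
  trace = 12 + 15 = 27, det = 12·15 - (-5)² = 155.
Step 2 — discriminant:
  Δ = trace² - 4·det = 729 - 620 = 109.
Step 3 — eigenvalues:
  λ = (trace ± √Δ)/2 = (27 ± 10.4403)/2,
  λ_1 = 18.7202,  λ_2 = 8.2798.

Step 4 — unit eigenvector for λ_1: solve (Sigma - λ_1 I)v = 0. First row:
  (12 - 18.7202)·v_x + (-5)·v_y = 0, i.e. (-6.7202)·v_x + (-5)·v_y = 0,
  so v ∝ (b, λ_1 - a) = (-5, 6.7202); multiply by -1 so the first entry is positive: u = (5, -6.7202).
  ||u|| = √((5)² + (-6.7202)²) = √(70.1605) ≈ 8.3762,
  v_1 = u/||u|| ≈ (0.5969, -0.8023) (||v_1|| = 1).

λ_1 = 18.7202,  λ_2 = 8.2798;  v_1 ≈ (0.5969, -0.8023)


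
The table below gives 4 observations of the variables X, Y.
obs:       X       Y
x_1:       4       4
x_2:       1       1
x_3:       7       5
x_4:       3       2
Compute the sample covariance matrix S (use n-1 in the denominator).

Step 1 — column means:
  mean(X) = (4 + 1 + 7 + 3) / 4 = 15/4 = 3.75
  mean(Y) = (4 + 1 + 5 + 2) / 4 = 12/4 = 3

Step 2 — sample covariance S[i,j] = (1/(n-1)) · Σ_k (x_{k,i} - mean_i) · (x_{k,j} - mean_j), with n-1 = 3.
  S[X,X] = ((0.25)·(0.25) + (-2.75)·(-2.75) + (3.25)·(3.25) + (-0.75)·(-0.75)) / 3 = 18.75/3 = 6.25
  S[X,Y] = ((0.25)·(1) + (-2.75)·(-2) + (3.25)·(2) + (-0.75)·(-1)) / 3 = 13/3 = 4.3333
  S[Y,Y] = ((1)·(1) + (-2)·(-2) + (2)·(2) + (-1)·(-1)) / 3 = 10/3 = 3.3333

S is symmetric (S[j,i] = S[i,j]). Assembling:

S = [[6.25, 4.3333],
 [4.3333, 3.3333]]


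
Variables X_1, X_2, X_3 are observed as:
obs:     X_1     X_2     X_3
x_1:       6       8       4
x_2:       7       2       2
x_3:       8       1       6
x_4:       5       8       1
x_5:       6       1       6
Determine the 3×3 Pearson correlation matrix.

Step 1 — column means:
  mean(X_1) = (6 + 7 + 8 + 5 + 6) / 5 = 32/5 = 6.4
  mean(X_2) = (8 + 2 + 1 + 8 + 1) / 5 = 20/5 = 4
  mean(X_3) = (4 + 2 + 6 + 1 + 6) / 5 = 19/5 = 3.8

Step 2 — sample variances and covariances s[i,j] = (1/(n-1)) · Σ_k (x_{k,i} - mean_i) · (x_{k,j} - mean_j), with n-1 = 4:
  s[X_1,X_1] = ((-0.4)·(-0.4) + (0.6)·(0.6) + (1.6)·(1.6) + (-1.4)·(-1.4) + (-0.4)·(-0.4)) / 4 = 5.2/4 = 1.3
  s[X_1,X_2] = ((-0.4)·(4) + (0.6)·(-2) + (1.6)·(-3) + (-1.4)·(4) + (-0.4)·(-3)) / 4 = -12/4 = -3
  s[X_1,X_3] = ((-0.4)·(0.2) + (0.6)·(-1.8) + (1.6)·(2.2) + (-1.4)·(-2.8) + (-0.4)·(2.2)) / 4 = 5.4/4 = 1.35
  s[X_2,X_2] = ((4)·(4) + (-2)·(-2) + (-3)·(-3) + (4)·(4) + (-3)·(-3)) / 4 = 54/4 = 13.5
  s[X_2,X_3] = ((4)·(0.2) + (-2)·(-1.8) + (-3)·(2.2) + (4)·(-2.8) + (-3)·(2.2)) / 4 = -20/4 = -5
  s[X_3,X_3] = ((0.2)·(0.2) + (-1.8)·(-1.8) + (2.2)·(2.2) + (-2.8)·(-2.8) + (2.2)·(2.2)) / 4 = 20.8/4 = 5.2
  Sample standard deviations s_i = √(s[i,i]):
  s(X_1) = √(1.3) = 1.1402
  s(X_2) = √(13.5) = 3.6742
  s(X_3) = √(5.2) = 2.2804

Step 3 — r_{ij} = s_{ij} / (s_i · s_j):
  r[X_1,X_1] = 1 (diagonal).
  r[X_1,X_2] = -3 / (1.1402 · 3.6742) = -3 / 4.1893 = -0.7161
  r[X_1,X_3] = 1.35 / (1.1402 · 2.2804) = 1.35 / 2.6 = 0.5192
  r[X_2,X_2] = 1 (diagonal).
  r[X_2,X_3] = -5 / (3.6742 · 2.2804) = -5 / 8.3785 = -0.5968
  r[X_3,X_3] = 1 (diagonal).

R is symmetric with unit diagonal. Assembling:

R = [[1, -0.7161, 0.5192],
 [-0.7161, 1, -0.5968],
 [0.5192, -0.5968, 1]]


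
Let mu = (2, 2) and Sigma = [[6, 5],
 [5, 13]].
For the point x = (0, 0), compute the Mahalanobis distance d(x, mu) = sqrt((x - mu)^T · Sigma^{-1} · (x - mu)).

Step 1 — centre the observation: (x - mu) = (-2, -2).

Step 2 — invert Sigma. det(Sigma) = 6·13 - (5)² = 53.
  Sigma^{-1} = (1/det) · [[d, -b], [-b, a]] = [[0.2453, -0.0943],
 [-0.0943, 0.1132]].

Step 3 — form the quadratic (x - mu)^T · Sigma^{-1} · (x - mu):
  Sigma^{-1} · (x - mu) = (-0.3019, -0.0377).
  (x - mu)^T · [Sigma^{-1} · (x - mu)] = (-2)·(-0.3019) + (-2)·(-0.0377) = 0.6792.

Step 4 — take square root: d = √(0.6792) ≈ 0.8242.

d(x, mu) = √(0.6792) ≈ 0.8242
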